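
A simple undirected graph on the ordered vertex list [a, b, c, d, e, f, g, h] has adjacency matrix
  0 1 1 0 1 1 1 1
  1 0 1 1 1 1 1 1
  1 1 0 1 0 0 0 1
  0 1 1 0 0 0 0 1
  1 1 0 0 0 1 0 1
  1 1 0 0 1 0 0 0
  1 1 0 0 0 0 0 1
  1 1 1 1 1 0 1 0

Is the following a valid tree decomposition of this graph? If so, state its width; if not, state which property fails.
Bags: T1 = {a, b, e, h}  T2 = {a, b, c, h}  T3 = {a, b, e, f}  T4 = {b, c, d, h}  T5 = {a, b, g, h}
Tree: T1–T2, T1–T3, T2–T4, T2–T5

Yes; width 3.

Checking the three conditions: (i) the bags cover all of {a, b, c, d, e, f, g, h}; (ii) for each edge, some bag contains both endpoints; (iii) the bags containing any fixed vertex form a subtree. All hold, so the decomposition is valid with width 4 − 1 = 3.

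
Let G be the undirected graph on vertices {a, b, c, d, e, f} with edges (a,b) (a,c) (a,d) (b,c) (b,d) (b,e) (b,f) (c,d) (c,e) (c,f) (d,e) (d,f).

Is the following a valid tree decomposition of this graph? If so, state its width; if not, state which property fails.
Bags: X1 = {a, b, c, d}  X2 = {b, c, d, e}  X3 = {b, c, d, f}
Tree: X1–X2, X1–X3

Checking the three conditions: (i) the bags cover all of {a, b, c, d, e, f}; (ii) for each edge, some bag contains both endpoints; (iii) the bags containing any fixed vertex form a subtree. All hold, so the decomposition is valid with width 4 − 1 = 3.

Yes; width 3.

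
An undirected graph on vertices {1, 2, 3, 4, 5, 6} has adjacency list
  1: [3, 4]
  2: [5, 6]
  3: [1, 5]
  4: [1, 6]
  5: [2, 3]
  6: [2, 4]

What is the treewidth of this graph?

2

A width-2 tree decomposition is:
Bags: B1 = {1, 3, 4}  B2 = {3, 4, 6}  B3 = {2, 3, 6}  B4 = {2, 3, 5}
Tree: B1–B2, B2–B3, B3–B4
Each bag holds 3 vertices, so the decomposition has width 2, which upper-bounds the treewidth. The edges 3–1–4–6–2–5–3 form a cycle, so G is not a tree and its treewidth is at least 2. Combining the bounds, tw(G) = 2.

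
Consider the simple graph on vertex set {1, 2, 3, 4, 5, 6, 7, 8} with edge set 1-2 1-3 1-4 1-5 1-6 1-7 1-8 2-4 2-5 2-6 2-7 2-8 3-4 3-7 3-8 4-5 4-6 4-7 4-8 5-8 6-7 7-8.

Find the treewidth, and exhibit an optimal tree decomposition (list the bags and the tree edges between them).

Treewidth 4.
One such decomposition:
Bags: B1 = {1, 2, 4, 7, 8}  B2 = {1, 2, 4, 6, 7}  B3 = {1, 2, 4, 5, 8}  B4 = {1, 3, 4, 7, 8}
Tree: B1–B2, B1–B3, B1–B4

Each bag holds 5 vertices, so the decomposition has width 4, which upper-bounds the treewidth. For the lower bound, the 5 vertices {1, 2, 4, 5, 8} are pairwise adjacent, and any tree decomposition puts a clique entirely inside one bag — forcing width ≥ 4. Combining the bounds, tw(G) = 4.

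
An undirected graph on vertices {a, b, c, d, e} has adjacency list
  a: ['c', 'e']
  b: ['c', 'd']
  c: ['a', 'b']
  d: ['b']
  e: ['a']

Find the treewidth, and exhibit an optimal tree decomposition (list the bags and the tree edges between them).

Every bag has size at most 2, so the width is 2 − 1 = 1 and tw(G) ≤ 1. G has an edge, so its treewidth is at least 1. Combining the bounds, tw(G) = 1.

Treewidth 1.
One optimal decomposition is:
Bags: B1 = {a, e}  B2 = {a, c}  B3 = {b, c}  B4 = {b, d}
Tree: B1–B2, B2–B3, B3–B4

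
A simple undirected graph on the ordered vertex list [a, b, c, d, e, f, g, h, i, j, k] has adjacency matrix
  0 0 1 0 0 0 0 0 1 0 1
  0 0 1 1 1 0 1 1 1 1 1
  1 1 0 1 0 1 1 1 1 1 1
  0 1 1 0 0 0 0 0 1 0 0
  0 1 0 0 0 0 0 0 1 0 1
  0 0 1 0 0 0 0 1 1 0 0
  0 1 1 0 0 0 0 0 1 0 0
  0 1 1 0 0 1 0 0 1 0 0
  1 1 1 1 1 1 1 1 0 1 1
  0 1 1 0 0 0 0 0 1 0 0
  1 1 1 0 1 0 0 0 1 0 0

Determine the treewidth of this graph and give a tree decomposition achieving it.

The largest bag has 4 vertices, giving width 3; this decomposition certifies tw(G) ≤ 3. For the lower bound, the 4 vertices {b, e, i, k} are pairwise adjacent, and any tree decomposition puts a clique entirely inside one bag — forcing width ≥ 3. The upper and lower bounds meet at 3, so that is the treewidth.

Treewidth 3.
Bags: B1 = {b, c, d, i}  B2 = {b, c, g, i}  B3 = {b, c, i, j}  B4 = {b, c, h, i}  B5 = {b, c, i, k}  B6 = {b, e, i, k}  B7 = {a, c, i, k}  B8 = {c, f, h, i}
Tree: B1–B2, B2–B3, B2–B4, B1–B5, B5–B6, B5–B7, B4–B8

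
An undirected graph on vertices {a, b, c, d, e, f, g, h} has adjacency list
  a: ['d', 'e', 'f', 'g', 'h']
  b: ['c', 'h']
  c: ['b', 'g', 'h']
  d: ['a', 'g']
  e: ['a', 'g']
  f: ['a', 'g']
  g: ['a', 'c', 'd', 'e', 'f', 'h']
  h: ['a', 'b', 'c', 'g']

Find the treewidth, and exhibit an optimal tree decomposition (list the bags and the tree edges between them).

Treewidth 2.
One such decomposition:
Bags: B1 = {a, f, g}  B2 = {a, d, g}  B3 = {a, g, h}  B4 = {a, e, g}  B5 = {c, g, h}  B6 = {b, c, h}
Tree: B1–B2, B2–B3, B1–B4, B3–B5, B5–B6

Every bag has size at most 3, so the width is 3 − 1 = 2 and tw(G) ≤ 2. On the other hand G contains the 3-clique {c, g, h}. A clique must lie in a single bag of any decomposition, so no decomposition can have width below 2. The upper and lower bounds meet at 2, so that is the treewidth.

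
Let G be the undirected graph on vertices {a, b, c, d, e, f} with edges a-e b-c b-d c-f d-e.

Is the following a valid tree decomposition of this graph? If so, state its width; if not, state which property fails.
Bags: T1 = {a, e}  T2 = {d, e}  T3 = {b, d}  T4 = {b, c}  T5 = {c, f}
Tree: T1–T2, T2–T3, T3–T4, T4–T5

Yes; width 1.

Vertex coverage: the bags together contain {a, b, c, d, e, f}, the full vertex set. Edge coverage: each edge of G has both endpoints in at least one bag. Running intersection: for every vertex, the bags containing it form a connected subtree. All three properties hold, so this is a valid tree decomposition of width max|bag| − 1 = 1, and hence tw(G) ≤ 1.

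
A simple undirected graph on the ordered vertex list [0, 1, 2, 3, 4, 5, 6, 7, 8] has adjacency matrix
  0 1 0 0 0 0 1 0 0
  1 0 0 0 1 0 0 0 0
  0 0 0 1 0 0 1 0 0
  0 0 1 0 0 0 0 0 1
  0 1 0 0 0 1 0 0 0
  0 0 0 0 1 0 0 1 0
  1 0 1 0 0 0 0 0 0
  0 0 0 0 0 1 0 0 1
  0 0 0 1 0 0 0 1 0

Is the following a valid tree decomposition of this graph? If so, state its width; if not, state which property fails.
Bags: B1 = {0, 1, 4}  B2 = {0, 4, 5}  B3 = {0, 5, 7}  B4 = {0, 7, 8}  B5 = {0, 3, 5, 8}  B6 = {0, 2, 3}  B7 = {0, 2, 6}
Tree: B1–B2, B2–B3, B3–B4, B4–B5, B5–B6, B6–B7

A tree decomposition must satisfy three properties: every vertex lies in some bag; for every edge, both endpoints lie together in some bag; and for every vertex, the bags containing it form a connected subtree. Here bags containing vertex 5 are not connected in the tree, so the decomposition is invalid.

No — bags containing vertex 5 are not connected in the tree.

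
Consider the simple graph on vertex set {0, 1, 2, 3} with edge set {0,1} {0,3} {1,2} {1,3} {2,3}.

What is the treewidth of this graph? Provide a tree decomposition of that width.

Each bag holds 3 vertices, so the decomposition has width 2, which upper-bounds the treewidth. On the other hand G contains the 3-clique {0, 1, 3}. A clique must lie in a single bag of any decomposition, so no decomposition can have width below 2. The upper and lower bounds meet at 2, so that is the treewidth.

Treewidth 2.
One optimal decomposition is:
Bags: B1 = {0, 1, 3}  B2 = {1, 2, 3}
Tree: B1–B2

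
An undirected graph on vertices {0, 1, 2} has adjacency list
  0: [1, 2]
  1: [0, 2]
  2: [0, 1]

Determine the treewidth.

2

A width-2 tree decomposition is:
Bags: B1 = {0, 1, 2}
Tree: (single bag)
A single bag containing all 3 vertices is trivially a valid decomposition of width 2. Conversely, {0, 1, 2} is a clique of size 3, and the vertices of any clique must share a bag in every tree decomposition; so some bag has ≥ 3 vertices and tw(G) ≥ 2. Hence tw(G) = 2 exactly.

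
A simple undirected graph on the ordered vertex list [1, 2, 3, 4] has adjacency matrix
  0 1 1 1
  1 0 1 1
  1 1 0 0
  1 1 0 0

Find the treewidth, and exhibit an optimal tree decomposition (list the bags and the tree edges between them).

Each bag holds 3 vertices, so the decomposition has width 2, which upper-bounds the treewidth. For the lower bound, the 3 vertices {1, 2, 3} are pairwise adjacent, and any tree decomposition puts a clique entirely inside one bag — forcing width ≥ 2. The upper and lower bounds meet at 2, so that is the treewidth.

Treewidth 2.
One optimal decomposition is:
Bags: B1 = {1, 2, 4}  B2 = {1, 2, 3}
Tree: B1–B2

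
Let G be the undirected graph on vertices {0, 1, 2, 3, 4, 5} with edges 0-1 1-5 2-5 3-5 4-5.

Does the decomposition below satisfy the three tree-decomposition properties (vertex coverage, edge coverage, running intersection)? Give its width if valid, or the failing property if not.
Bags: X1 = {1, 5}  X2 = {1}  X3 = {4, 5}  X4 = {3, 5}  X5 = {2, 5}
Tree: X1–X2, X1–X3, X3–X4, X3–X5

No — vertex 0 appears in no bag.

A tree decomposition must satisfy three properties: every vertex lies in some bag; for every edge, both endpoints lie together in some bag; and for every vertex, the bags containing it form a connected subtree. Here vertex 0 appears in no bag, so the decomposition is invalid.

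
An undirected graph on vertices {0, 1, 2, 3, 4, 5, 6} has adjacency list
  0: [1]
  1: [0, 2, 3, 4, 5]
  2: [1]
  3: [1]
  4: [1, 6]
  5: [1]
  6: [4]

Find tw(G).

1

A width-1 tree decomposition is:
Bags: B1 = {1, 3}  B2 = {0, 1}  B3 = {1, 4}  B4 = {1, 5}  B5 = {1, 2}  B6 = {4, 6}
Tree: B1–B2, B2–B3, B2–B4, B4–B5, B3–B6
Each bag holds 2 vertices, so the decomposition has width 1, which upper-bounds the treewidth. G has an edge, so its treewidth is at least 1. Hence tw(G) = 1 exactly.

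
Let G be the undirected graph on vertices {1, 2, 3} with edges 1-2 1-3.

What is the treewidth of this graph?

1

A width-1 tree decomposition is:
Bags: B1 = {1, 2}  B2 = {1, 3}
Tree: B1–B2
The largest bag has 2 vertices, giving width 1; this decomposition certifies tw(G) ≤ 1. Since G has at least one edge (e.g. 1–2), it is not an edgeless graph, so tw(G) ≥ 1. Hence tw(G) = 1 exactly.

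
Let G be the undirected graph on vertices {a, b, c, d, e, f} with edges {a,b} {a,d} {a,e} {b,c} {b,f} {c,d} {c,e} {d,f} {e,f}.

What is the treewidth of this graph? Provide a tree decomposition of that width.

Each bag holds 4 vertices, so the decomposition has width 3, which upper-bounds the treewidth. For the lower bound: the 4 vertex sets {a,e}, {b,c}, {d}, {f} are disjoint, each induces a connected subgraph, and every pair is joined by at least one edge of G. Contracting each set to a single vertex therefore yields K_{4} as a minor, and since treewidth is minor-monotone, tw(G) ≥ tw(K_{4}) = 3. Therefore the treewidth is 3.

Treewidth 3.
Bags: B1 = {a, b, d, e}  B2 = {b, c, d, e}  B3 = {b, d, e, f}
Tree: B1–B2, B2–B3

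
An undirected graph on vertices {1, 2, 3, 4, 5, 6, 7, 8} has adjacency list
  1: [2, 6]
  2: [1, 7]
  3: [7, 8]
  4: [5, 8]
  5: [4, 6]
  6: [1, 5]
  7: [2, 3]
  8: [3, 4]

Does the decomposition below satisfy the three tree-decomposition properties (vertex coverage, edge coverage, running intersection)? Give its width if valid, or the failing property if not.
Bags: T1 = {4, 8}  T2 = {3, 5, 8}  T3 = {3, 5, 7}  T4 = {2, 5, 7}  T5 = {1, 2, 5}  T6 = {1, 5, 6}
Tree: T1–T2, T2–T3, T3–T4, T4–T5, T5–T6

A tree decomposition must satisfy three properties: every vertex lies in some bag; for every edge, both endpoints lie together in some bag; and for every vertex, the bags containing it form a connected subtree. Here edge (5,4) lies in no bag, so the decomposition is invalid.

No — edge (5,4) lies in no bag.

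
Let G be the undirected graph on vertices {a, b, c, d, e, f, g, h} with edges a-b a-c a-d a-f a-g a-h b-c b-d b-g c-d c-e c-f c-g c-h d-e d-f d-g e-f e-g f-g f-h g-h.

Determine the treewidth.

A width-4 tree decomposition is:
Bags: B1 = {c, d, e, f, g}  B2 = {a, c, d, f, g}  B3 = {a, b, c, d, g}  B4 = {a, c, f, g, h}
Tree: B1–B2, B2–B3, B2–B4
Every bag has size at most 5, so the width is 5 − 1 = 4 and tw(G) ≤ 4. On the other hand G contains the 5-clique {c, d, e, f, g}. A clique must lie in a single bag of any decomposition, so no decomposition can have width below 4. Therefore the treewidth is 4.

4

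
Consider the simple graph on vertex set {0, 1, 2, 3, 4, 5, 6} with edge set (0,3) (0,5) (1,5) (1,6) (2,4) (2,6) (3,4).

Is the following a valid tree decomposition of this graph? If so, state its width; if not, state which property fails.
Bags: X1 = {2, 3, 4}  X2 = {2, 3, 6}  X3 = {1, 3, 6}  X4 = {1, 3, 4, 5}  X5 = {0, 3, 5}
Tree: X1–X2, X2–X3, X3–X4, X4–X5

A tree decomposition must satisfy three properties: every vertex lies in some bag; for every edge, both endpoints lie together in some bag; and for every vertex, the bags containing it form a connected subtree. Here bags containing vertex 4 are not connected in the tree, so the decomposition is invalid.

No — bags containing vertex 4 are not connected in the tree.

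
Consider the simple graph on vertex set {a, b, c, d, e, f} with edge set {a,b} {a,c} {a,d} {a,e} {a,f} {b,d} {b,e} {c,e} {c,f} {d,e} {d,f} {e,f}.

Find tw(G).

A width-3 tree decomposition is:
Bags: B1 = {a, b, d, e}  B2 = {a, d, e, f}  B3 = {a, c, e, f}
Tree: B1–B2, B2–B3
The largest bag has 4 vertices, giving width 3; this decomposition certifies tw(G) ≤ 3. For the lower bound, the 4 vertices {a, d, e, f} are pairwise adjacent, and any tree decomposition puts a clique entirely inside one bag — forcing width ≥ 3. Therefore the treewidth is 3.

3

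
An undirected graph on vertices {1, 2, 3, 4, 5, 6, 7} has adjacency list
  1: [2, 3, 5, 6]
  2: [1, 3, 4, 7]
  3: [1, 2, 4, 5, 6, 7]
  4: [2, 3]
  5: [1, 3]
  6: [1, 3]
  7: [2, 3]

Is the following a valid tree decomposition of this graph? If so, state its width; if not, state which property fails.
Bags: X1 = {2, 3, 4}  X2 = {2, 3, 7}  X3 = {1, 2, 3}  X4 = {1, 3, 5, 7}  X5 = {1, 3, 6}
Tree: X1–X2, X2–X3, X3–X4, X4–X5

A tree decomposition must satisfy three properties: every vertex lies in some bag; for every edge, both endpoints lie together in some bag; and for every vertex, the bags containing it form a connected subtree. Here bags containing vertex 7 are not connected in the tree, so the decomposition is invalid.

No — bags containing vertex 7 are not connected in the tree.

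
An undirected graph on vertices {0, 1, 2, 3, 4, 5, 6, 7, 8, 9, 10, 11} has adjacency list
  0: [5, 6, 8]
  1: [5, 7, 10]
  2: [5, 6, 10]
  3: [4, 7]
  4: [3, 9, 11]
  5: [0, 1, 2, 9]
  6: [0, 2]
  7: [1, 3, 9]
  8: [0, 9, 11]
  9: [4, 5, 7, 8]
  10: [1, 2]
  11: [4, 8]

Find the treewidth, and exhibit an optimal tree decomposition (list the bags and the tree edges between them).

Each bag holds 4 vertices, so the decomposition has width 3, which upper-bounds the treewidth. For the lower bound: the 4 vertex sets {2,6,10}, {0}, {5}, {1,7,8,9} are disjoint, each induces a connected subgraph, and every pair is joined by at least one edge of G. Contracting each set to a single vertex therefore yields K_{4} as a minor, and since treewidth is minor-monotone, tw(G) ≥ tw(K_{4}) = 3. Therefore the treewidth is 3.

Treewidth 3.
Bags: B1 = {0, 2, 6, 10}  B2 = {0, 2, 5, 10}  B3 = {0, 1, 5, 10}  B4 = {0, 1, 5, 8}  B5 = {1, 5, 8, 9}  B6 = {1, 7, 8, 9}  B7 = {7, 8, 9, 11}  B8 = {4, 7, 9, 11}  B9 = {3, 4, 7, 11}
Tree: B1–B2, B2–B3, B3–B4, B4–B5, B5–B6, B6–B7, B7–B8, B8–B9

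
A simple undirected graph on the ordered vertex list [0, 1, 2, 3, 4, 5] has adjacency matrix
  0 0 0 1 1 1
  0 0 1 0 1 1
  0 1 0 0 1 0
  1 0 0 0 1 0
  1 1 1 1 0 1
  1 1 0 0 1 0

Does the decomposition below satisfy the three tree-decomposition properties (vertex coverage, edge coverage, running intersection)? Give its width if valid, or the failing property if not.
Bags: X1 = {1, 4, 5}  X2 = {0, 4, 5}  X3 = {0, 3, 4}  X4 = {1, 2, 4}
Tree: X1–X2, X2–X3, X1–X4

Yes; width 2.

Every vertex of G appears in some bag (union = {0, 1, 2, 3, 4, 5}); every edge is covered by a bag; and for each vertex v the set of bags containing v is connected in the bag tree. The decomposition is therefore valid. The largest bag has 3 vertices, so the width is 2.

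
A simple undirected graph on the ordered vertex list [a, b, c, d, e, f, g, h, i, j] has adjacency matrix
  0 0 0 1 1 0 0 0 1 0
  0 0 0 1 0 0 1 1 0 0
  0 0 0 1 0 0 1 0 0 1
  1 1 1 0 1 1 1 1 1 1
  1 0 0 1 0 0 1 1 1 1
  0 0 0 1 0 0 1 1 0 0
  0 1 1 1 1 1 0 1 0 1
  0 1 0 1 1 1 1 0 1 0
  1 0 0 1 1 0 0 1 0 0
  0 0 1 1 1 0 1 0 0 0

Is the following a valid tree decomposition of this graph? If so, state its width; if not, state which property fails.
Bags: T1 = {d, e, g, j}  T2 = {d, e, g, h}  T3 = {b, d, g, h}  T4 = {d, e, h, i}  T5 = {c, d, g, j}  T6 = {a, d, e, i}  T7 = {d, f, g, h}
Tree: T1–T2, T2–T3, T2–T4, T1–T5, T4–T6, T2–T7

Vertex coverage: the bags together contain {a, b, c, d, e, f, g, h, i, j}, the full vertex set. Edge coverage: each edge of G has both endpoints in at least one bag. Running intersection: for every vertex, the bags containing it form a connected subtree. All three properties hold, so this is a valid tree decomposition of width max|bag| − 1 = 3, and hence tw(G) ≤ 3.

Yes; width 3.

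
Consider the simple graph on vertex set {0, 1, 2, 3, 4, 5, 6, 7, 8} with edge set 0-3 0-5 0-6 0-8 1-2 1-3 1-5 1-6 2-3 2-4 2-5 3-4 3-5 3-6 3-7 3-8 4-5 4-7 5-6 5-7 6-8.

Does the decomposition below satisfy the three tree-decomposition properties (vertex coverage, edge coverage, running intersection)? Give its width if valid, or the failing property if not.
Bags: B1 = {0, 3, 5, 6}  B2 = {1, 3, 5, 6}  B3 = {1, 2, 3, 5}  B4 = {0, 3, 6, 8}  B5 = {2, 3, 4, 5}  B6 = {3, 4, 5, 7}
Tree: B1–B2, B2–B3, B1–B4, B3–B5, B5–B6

Yes; width 3.

Checking the three conditions: (i) the bags cover all of {0, 1, 2, 3, 4, 5, 6, 7, 8}; (ii) for each edge, some bag contains both endpoints; (iii) the bags containing any fixed vertex form a subtree. All hold, so the decomposition is valid with width 4 − 1 = 3.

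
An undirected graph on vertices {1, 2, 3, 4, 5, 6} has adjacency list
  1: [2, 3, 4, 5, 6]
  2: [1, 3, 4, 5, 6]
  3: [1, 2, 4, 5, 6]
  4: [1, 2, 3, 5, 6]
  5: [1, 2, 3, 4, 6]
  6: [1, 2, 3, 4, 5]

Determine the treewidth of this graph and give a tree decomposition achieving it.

A single bag containing all 6 vertices is trivially a valid decomposition of width 5. On the other hand G contains the 6-clique {1, 2, 3, 4, 5, 6}. A clique must lie in a single bag of any decomposition, so no decomposition can have width below 5. Combining the bounds, tw(G) = 5.

Treewidth 5.
One such decomposition:
Bags: B1 = {1, 2, 3, 4, 5, 6}
Tree: (single bag)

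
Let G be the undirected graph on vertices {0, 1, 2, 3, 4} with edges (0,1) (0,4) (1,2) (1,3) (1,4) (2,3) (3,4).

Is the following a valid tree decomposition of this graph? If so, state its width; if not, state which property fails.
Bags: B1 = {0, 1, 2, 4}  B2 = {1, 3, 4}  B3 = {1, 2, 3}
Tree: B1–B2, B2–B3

A tree decomposition must satisfy three properties: every vertex lies in some bag; for every edge, both endpoints lie together in some bag; and for every vertex, the bags containing it form a connected subtree. Here bags containing vertex 2 are not connected in the tree, so the decomposition is invalid.

No — bags containing vertex 2 are not connected in the tree.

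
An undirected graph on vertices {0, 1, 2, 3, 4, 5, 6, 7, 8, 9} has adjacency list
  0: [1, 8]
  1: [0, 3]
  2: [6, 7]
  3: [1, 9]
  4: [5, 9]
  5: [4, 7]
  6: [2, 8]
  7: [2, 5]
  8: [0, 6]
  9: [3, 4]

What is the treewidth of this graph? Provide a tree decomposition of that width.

Treewidth 2.
One optimal decomposition is:
Bags: B1 = {3, 4, 9}  B2 = {3, 4, 5}  B3 = {3, 5, 7}  B4 = {2, 3, 7}  B5 = {2, 3, 6}  B6 = {3, 6, 8}  B7 = {0, 3, 8}  B8 = {0, 1, 3}
Tree: B1–B2, B2–B3, B3–B4, B4–B5, B5–B6, B6–B7, B7–B8

The largest bag has 3 vertices, giving width 2; this decomposition certifies tw(G) ≤ 2. Since 3–9–4–5–7–2–6–8–0–1–3 is a cycle in G, G is not acyclic. Forests are exactly the graphs of treewidth ≤ 1, so tw(G) ≥ 2. Therefore the treewidth is 2.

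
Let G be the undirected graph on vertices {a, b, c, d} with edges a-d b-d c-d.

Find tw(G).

A width-1 tree decomposition is:
Bags: B1 = {a, d}  B2 = {c, d}  B3 = {b, d}
Tree: B1–B2, B1–B3
Every bag has size at most 2, so the width is 2 − 1 = 1 and tw(G) ≤ 1. Any graph with an edge has treewidth ≥ 1, and G has the edge a–d. Combining the bounds, tw(G) = 1.

1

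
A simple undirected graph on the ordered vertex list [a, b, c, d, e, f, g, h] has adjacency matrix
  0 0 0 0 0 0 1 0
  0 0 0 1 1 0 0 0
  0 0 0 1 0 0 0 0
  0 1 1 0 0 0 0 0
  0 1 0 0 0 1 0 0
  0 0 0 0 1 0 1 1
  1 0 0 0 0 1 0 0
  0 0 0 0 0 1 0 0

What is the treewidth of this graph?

A width-1 tree decomposition is:
Bags: B1 = {b, d}  B2 = {b, e}  B3 = {e, f}  B4 = {f, g}  B5 = {f, h}  B6 = {a, g}  B7 = {c, d}
Tree: B1–B2, B2–B3, B3–B4, B3–B5, B4–B6, B1–B7
Each bag holds 2 vertices, so the decomposition has width 1, which upper-bounds the treewidth. Since G has at least one edge (e.g. b–d), it is not an edgeless graph, so tw(G) ≥ 1. Combining the bounds, tw(G) = 1.

1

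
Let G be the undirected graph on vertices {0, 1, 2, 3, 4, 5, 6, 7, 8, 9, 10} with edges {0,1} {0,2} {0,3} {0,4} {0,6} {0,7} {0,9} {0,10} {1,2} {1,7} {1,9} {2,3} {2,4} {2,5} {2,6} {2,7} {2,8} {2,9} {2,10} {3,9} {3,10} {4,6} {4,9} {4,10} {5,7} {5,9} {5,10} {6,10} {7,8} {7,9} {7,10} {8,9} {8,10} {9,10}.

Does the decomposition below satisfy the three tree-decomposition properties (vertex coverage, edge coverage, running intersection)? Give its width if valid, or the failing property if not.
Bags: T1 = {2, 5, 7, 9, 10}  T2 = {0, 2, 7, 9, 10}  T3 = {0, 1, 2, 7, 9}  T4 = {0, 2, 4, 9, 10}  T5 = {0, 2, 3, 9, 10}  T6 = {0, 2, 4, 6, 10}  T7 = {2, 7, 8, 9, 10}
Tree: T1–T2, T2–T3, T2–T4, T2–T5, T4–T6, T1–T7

Every vertex of G appears in some bag (union = {0, 1, 2, 3, 4, 5, 6, 7, 8, 9, 10}); every edge is covered by a bag; and for each vertex v the set of bags containing v is connected in the bag tree. The decomposition is therefore valid. The largest bag has 5 vertices, so the width is 4.

Yes; width 4.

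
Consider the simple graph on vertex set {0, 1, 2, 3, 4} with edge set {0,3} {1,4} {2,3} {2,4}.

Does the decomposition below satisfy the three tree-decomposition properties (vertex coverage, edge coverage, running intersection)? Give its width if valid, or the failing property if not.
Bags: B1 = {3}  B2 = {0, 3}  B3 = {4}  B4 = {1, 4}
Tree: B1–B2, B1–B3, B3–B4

No — vertex 2 appears in no bag.

A tree decomposition must satisfy three properties: every vertex lies in some bag; for every edge, both endpoints lie together in some bag; and for every vertex, the bags containing it form a connected subtree. Here vertex 2 appears in no bag, so the decomposition is invalid.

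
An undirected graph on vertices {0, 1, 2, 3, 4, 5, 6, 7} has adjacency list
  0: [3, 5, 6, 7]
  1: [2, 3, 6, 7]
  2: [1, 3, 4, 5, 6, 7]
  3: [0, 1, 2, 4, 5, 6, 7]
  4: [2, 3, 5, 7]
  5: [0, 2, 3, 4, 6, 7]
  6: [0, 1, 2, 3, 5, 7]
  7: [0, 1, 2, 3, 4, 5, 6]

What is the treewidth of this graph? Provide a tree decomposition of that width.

Every bag has size at most 5, so the width is 5 − 1 = 4 and tw(G) ≤ 4. For the lower bound, the 5 vertices {0, 3, 5, 6, 7} are pairwise adjacent, and any tree decomposition puts a clique entirely inside one bag — forcing width ≥ 4. Combining the bounds, tw(G) = 4.

Treewidth 4.
One optimal decomposition is:
Bags: B1 = {1, 2, 3, 6, 7}  B2 = {2, 3, 5, 6, 7}  B3 = {0, 3, 5, 6, 7}  B4 = {2, 3, 4, 5, 7}
Tree: B1–B2, B2–B3, B2–B4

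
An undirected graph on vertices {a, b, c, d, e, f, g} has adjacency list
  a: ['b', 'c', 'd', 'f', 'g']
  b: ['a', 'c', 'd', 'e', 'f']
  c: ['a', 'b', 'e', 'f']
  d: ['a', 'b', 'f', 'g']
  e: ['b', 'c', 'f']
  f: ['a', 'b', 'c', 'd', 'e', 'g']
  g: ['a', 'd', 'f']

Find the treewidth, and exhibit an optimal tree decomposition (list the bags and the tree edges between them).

Every bag has size at most 4, so the width is 4 − 1 = 3 and tw(G) ≤ 3. For the lower bound, the 4 vertices {a, d, f, g} are pairwise adjacent, and any tree decomposition puts a clique entirely inside one bag — forcing width ≥ 3. The upper and lower bounds meet at 3, so that is the treewidth.

Treewidth 3.
One optimal decomposition is:
Bags: B1 = {a, b, d, f}  B2 = {a, b, c, f}  B3 = {a, d, f, g}  B4 = {b, c, e, f}
Tree: B1–B2, B1–B3, B2–B4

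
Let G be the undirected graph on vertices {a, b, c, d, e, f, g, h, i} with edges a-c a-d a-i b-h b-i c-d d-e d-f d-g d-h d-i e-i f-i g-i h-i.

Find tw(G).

A width-2 tree decomposition is:
Bags: B1 = {d, h, i}  B2 = {d, e, i}  B3 = {b, h, i}  B4 = {a, d, i}  B5 = {d, g, i}  B6 = {d, f, i}  B7 = {a, c, d}
Tree: B1–B2, B1–B3, B1–B4, B4–B5, B1–B6, B4–B7
Each bag holds 3 vertices, so the decomposition has width 2, which upper-bounds the treewidth. For the lower bound, the 3 vertices {a, c, d} are pairwise adjacent, and any tree decomposition puts a clique entirely inside one bag — forcing width ≥ 2. Therefore the treewidth is 2.

2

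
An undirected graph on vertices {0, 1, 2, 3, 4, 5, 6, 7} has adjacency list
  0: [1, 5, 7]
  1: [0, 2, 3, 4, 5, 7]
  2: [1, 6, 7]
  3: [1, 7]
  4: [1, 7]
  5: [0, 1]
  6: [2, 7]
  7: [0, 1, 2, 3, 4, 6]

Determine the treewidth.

2

A width-2 tree decomposition is:
Bags: B1 = {1, 3, 7}  B2 = {1, 2, 7}  B3 = {1, 4, 7}  B4 = {0, 1, 7}  B5 = {2, 6, 7}  B6 = {0, 1, 5}
Tree: B1–B2, B1–B3, B2–B4, B2–B5, B4–B6
Each bag holds 3 vertices, so the decomposition has width 2, which upper-bounds the treewidth. On the other hand G contains the 3-clique {0, 1, 5}. A clique must lie in a single bag of any decomposition, so no decomposition can have width below 2. Therefore the treewidth is 2.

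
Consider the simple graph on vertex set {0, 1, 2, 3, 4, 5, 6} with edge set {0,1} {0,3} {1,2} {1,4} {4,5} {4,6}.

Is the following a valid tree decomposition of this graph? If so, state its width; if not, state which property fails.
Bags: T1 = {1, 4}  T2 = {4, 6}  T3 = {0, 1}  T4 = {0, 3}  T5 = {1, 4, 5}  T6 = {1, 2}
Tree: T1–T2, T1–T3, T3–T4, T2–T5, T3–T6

A tree decomposition must satisfy three properties: every vertex lies in some bag; for every edge, both endpoints lie together in some bag; and for every vertex, the bags containing it form a connected subtree. Here bags containing vertex 1 are not connected in the tree, so the decomposition is invalid.

No — bags containing vertex 1 are not connected in the tree.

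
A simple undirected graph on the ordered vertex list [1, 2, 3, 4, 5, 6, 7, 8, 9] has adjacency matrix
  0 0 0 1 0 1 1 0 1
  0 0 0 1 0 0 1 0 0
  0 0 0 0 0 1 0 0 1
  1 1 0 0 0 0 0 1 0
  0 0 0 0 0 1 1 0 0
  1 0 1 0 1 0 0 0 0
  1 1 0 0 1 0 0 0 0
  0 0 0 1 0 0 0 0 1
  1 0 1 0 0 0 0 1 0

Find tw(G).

3

A width-3 tree decomposition is:
Bags: B1 = {2, 4, 7, 8}  B2 = {1, 4, 7, 8}  B3 = {1, 7, 8, 9}  B4 = {1, 5, 7, 9}  B5 = {1, 5, 6, 9}  B6 = {3, 5, 6, 9}
Tree: B1–B2, B2–B3, B3–B4, B4–B5, B5–B6
The largest bag has 4 vertices, giving width 3; this decomposition certifies tw(G) ≤ 3. For the lower bound: the 4 vertex sets {2,4,8}, {7}, {1}, {3,5,6,9} are disjoint, each induces a connected subgraph, and every pair is joined by at least one edge of G. Contracting each set to a single vertex therefore yields K_{4} as a minor, and since treewidth is minor-monotone, tw(G) ≥ tw(K_{4}) = 3. Therefore the treewidth is 3.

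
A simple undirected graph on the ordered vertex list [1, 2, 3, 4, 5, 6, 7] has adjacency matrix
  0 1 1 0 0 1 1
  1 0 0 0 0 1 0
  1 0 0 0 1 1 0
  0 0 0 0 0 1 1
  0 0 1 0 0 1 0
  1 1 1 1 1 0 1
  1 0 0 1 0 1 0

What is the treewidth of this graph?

A width-2 tree decomposition is:
Bags: B1 = {1, 3, 6}  B2 = {1, 6, 7}  B3 = {1, 2, 6}  B4 = {3, 5, 6}  B5 = {4, 6, 7}
Tree: B1–B2, B1–B3, B1–B4, B2–B5
Every bag has size at most 3, so the width is 3 − 1 = 2 and tw(G) ≤ 2. Conversely, {1, 2, 6} is a clique of size 3, and the vertices of any clique must share a bag in every tree decomposition; so some bag has ≥ 3 vertices and tw(G) ≥ 2. Combining the bounds, tw(G) = 2.

2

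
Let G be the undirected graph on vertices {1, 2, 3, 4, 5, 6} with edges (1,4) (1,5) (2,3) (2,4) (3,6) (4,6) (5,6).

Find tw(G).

A width-2 tree decomposition is:
Bags: B1 = {1, 4, 5}  B2 = {4, 5, 6}  B3 = {2, 4, 6}  B4 = {2, 3, 6}
Tree: B1–B2, B2–B3, B3–B4
Every bag has size at most 3, so the width is 3 − 1 = 2 and tw(G) ≤ 2. Since 1–5–6–4–1 is a cycle in G, G is not acyclic. Forests are exactly the graphs of treewidth ≤ 1, so tw(G) ≥ 2. Combining the bounds, tw(G) = 2.

2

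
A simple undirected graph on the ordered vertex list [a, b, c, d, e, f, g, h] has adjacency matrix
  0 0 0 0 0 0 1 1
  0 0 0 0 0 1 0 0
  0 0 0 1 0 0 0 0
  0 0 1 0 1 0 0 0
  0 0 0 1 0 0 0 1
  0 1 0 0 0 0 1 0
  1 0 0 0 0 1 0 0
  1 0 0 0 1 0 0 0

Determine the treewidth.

A width-1 tree decomposition is:
Bags: B1 = {b, f}  B2 = {f, g}  B3 = {a, g}  B4 = {a, h}  B5 = {e, h}  B6 = {d, e}  B7 = {c, d}
Tree: B1–B2, B2–B3, B3–B4, B4–B5, B5–B6, B6–B7
Every bag has size at most 2, so the width is 2 − 1 = 1 and tw(G) ≤ 1. G has an edge, so its treewidth is at least 1. Therefore the treewidth is 1.

1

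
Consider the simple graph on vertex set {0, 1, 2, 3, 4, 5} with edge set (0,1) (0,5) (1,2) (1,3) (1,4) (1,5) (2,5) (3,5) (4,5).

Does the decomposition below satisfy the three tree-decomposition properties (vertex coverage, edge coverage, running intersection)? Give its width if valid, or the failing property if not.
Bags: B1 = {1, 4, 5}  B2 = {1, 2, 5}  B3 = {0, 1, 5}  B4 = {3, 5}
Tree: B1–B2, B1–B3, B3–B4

No — edge (1,3) lies in no bag.

A tree decomposition must satisfy three properties: every vertex lies in some bag; for every edge, both endpoints lie together in some bag; and for every vertex, the bags containing it form a connected subtree. Here edge (1,3) lies in no bag, so the decomposition is invalid.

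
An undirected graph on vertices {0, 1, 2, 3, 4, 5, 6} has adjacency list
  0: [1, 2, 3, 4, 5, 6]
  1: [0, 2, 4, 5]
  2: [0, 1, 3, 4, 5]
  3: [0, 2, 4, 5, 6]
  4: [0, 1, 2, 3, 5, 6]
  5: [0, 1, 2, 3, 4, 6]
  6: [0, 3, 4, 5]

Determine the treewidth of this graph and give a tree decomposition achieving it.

Every bag has size at most 5, so the width is 5 − 1 = 4 and tw(G) ≤ 4. For the lower bound, the 5 vertices {0, 1, 2, 4, 5} are pairwise adjacent, and any tree decomposition puts a clique entirely inside one bag — forcing width ≥ 4. Therefore the treewidth is 4.

Treewidth 4.
One optimal decomposition is:
Bags: B1 = {0, 2, 3, 4, 5}  B2 = {0, 3, 4, 5, 6}  B3 = {0, 1, 2, 4, 5}
Tree: B1–B2, B1–B3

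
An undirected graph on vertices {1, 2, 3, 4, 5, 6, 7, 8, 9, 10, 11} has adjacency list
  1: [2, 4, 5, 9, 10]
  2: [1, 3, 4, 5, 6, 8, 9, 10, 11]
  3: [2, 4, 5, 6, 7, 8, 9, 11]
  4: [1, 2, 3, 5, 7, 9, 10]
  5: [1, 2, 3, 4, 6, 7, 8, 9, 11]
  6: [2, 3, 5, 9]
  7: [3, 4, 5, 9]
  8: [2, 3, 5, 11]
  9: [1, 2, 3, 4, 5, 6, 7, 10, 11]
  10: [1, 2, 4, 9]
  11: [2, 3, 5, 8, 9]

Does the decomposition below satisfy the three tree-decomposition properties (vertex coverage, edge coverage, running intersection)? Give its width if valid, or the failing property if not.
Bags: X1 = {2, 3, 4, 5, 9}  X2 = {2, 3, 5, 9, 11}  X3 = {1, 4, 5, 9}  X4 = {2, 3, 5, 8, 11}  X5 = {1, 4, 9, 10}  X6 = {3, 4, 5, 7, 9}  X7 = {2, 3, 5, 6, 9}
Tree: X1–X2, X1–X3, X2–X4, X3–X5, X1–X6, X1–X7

No — edge (2,1) lies in no bag.

A tree decomposition must satisfy three properties: every vertex lies in some bag; for every edge, both endpoints lie together in some bag; and for every vertex, the bags containing it form a connected subtree. Here edge (2,1) lies in no bag, so the decomposition is invalid.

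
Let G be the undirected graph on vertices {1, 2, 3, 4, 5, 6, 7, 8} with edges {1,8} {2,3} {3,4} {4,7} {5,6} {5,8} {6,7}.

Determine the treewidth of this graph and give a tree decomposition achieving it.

Treewidth 1.
Bags: B1 = {1, 8}  B2 = {5, 8}  B3 = {5, 6}  B4 = {6, 7}  B5 = {4, 7}  B6 = {3, 4}  B7 = {2, 3}
Tree: B1–B2, B2–B3, B3–B4, B4–B5, B5–B6, B6–B7

Each bag holds 2 vertices, so the decomposition has width 1, which upper-bounds the treewidth. G has an edge, so its treewidth is at least 1. The upper and lower bounds meet at 1, so that is the treewidth.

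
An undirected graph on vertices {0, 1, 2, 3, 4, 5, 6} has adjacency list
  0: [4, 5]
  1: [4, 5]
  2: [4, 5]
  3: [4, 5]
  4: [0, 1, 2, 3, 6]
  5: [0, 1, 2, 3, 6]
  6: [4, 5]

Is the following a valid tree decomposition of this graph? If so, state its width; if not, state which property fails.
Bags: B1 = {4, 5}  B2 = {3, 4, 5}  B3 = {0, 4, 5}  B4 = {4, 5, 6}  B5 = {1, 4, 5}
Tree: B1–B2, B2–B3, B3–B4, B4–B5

No — vertex 2 appears in no bag.

A tree decomposition must satisfy three properties: every vertex lies in some bag; for every edge, both endpoints lie together in some bag; and for every vertex, the bags containing it form a connected subtree. Here vertex 2 appears in no bag, so the decomposition is invalid.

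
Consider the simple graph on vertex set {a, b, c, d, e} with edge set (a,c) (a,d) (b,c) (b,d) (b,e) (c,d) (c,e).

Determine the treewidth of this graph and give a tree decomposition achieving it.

Treewidth 2.
One optimal decomposition is:
Bags: B1 = {b, c, d}  B2 = {a, c, d}  B3 = {b, c, e}
Tree: B1–B2, B1–B3

The largest bag has 3 vertices, giving width 2; this decomposition certifies tw(G) ≤ 2. On the other hand G contains the 3-clique {a, c, d}. A clique must lie in a single bag of any decomposition, so no decomposition can have width below 2. Hence tw(G) = 2 exactly.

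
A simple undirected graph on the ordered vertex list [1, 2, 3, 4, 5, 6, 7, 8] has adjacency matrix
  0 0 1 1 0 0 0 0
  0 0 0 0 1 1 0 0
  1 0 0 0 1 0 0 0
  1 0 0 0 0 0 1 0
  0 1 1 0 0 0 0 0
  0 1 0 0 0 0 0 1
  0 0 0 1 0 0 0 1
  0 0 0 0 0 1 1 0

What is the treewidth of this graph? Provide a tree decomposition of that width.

Every bag has size at most 3, so the width is 3 − 1 = 2 and tw(G) ≤ 2. Since 2–6–8–7–4–1–3–5–2 is a cycle in G, G is not acyclic. Forests are exactly the graphs of treewidth ≤ 1, so tw(G) ≥ 2. Therefore the treewidth is 2.

Treewidth 2.
One optimal decomposition is:
Bags: B1 = {2, 6, 8}  B2 = {2, 7, 8}  B3 = {2, 4, 7}  B4 = {1, 2, 4}  B5 = {1, 2, 3}  B6 = {2, 3, 5}
Tree: B1–B2, B2–B3, B3–B4, B4–B5, B5–B6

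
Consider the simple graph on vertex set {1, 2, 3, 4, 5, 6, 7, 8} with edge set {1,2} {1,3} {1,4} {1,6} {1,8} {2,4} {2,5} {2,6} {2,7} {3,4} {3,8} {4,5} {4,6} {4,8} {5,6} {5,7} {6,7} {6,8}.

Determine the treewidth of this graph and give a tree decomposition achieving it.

Each bag holds 4 vertices, so the decomposition has width 3, which upper-bounds the treewidth. On the other hand G contains the 4-clique {1, 3, 4, 8}. A clique must lie in a single bag of any decomposition, so no decomposition can have width below 3. Combining the bounds, tw(G) = 3.

Treewidth 3.
Bags: B1 = {1, 2, 4, 6}  B2 = {2, 4, 5, 6}  B3 = {1, 4, 6, 8}  B4 = {1, 3, 4, 8}  B5 = {2, 5, 6, 7}
Tree: B1–B2, B1–B3, B3–B4, B2–B5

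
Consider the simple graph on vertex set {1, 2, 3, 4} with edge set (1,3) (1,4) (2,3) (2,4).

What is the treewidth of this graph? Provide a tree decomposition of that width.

Each bag holds 3 vertices, so the decomposition has width 2, which upper-bounds the treewidth. For the lower bound, G contains the cycle 3–2–4–1–3, so G is not a forest; only forests have treewidth ≤ 1, hence tw(G) ≥ 2. Combining the bounds, tw(G) = 2.

Treewidth 2.
Bags: B1 = {2, 3, 4}  B2 = {1, 3, 4}
Tree: B1–B2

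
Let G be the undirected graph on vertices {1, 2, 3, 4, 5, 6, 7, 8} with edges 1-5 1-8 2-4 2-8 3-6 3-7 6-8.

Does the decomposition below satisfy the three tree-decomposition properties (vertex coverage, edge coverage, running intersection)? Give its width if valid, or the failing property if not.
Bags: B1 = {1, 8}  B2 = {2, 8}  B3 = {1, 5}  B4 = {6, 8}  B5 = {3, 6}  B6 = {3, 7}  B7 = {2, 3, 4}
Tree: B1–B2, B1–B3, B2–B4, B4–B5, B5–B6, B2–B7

A tree decomposition must satisfy three properties: every vertex lies in some bag; for every edge, both endpoints lie together in some bag; and for every vertex, the bags containing it form a connected subtree. Here bags containing vertex 3 are not connected in the tree, so the decomposition is invalid.

No — bags containing vertex 3 are not connected in the tree.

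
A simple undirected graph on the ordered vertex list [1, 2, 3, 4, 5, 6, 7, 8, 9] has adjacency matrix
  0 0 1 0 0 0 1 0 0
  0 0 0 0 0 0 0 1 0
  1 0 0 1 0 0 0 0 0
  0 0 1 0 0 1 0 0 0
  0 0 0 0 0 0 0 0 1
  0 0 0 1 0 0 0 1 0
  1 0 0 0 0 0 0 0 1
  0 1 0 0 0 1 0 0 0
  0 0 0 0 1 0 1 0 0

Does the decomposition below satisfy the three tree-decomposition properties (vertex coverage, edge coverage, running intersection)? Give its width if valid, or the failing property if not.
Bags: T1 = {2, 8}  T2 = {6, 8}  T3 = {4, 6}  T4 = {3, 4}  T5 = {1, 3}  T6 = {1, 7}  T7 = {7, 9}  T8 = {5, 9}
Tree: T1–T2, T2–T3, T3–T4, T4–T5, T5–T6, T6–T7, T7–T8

Yes; width 1.

Checking the three conditions: (i) the bags cover all of {1, 2, 3, 4, 5, 6, 7, 8, 9}; (ii) for each edge, some bag contains both endpoints; (iii) the bags containing any fixed vertex form a subtree. All hold, so the decomposition is valid with width 2 − 1 = 1.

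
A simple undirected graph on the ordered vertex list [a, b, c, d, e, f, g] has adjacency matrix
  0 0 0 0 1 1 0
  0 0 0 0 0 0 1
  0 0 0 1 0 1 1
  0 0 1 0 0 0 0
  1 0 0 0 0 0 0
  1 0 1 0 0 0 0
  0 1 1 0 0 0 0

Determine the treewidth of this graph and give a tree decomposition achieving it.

The largest bag has 2 vertices, giving width 1; this decomposition certifies tw(G) ≤ 1. Any graph with an edge has treewidth ≥ 1, and G has the edge c–d. Combining the bounds, tw(G) = 1.

Treewidth 1.
Bags: B1 = {c, d}  B2 = {c, f}  B3 = {a, f}  B4 = {a, e}  B5 = {c, g}  B6 = {b, g}
Tree: B1–B2, B2–B3, B3–B4, B1–B5, B5–B6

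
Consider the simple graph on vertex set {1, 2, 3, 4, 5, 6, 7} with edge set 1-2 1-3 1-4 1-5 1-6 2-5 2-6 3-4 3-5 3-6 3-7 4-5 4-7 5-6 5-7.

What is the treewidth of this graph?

3

A width-3 tree decomposition is:
Bags: B1 = {3, 4, 5, 7}  B2 = {1, 3, 4, 5}  B3 = {1, 3, 5, 6}  B4 = {1, 2, 5, 6}
Tree: B1–B2, B2–B3, B3–B4
The largest bag has 4 vertices, giving width 3; this decomposition certifies tw(G) ≤ 3. For the lower bound, the 4 vertices {1, 2, 5, 6} are pairwise adjacent, and any tree decomposition puts a clique entirely inside one bag — forcing width ≥ 3. Therefore the treewidth is 3.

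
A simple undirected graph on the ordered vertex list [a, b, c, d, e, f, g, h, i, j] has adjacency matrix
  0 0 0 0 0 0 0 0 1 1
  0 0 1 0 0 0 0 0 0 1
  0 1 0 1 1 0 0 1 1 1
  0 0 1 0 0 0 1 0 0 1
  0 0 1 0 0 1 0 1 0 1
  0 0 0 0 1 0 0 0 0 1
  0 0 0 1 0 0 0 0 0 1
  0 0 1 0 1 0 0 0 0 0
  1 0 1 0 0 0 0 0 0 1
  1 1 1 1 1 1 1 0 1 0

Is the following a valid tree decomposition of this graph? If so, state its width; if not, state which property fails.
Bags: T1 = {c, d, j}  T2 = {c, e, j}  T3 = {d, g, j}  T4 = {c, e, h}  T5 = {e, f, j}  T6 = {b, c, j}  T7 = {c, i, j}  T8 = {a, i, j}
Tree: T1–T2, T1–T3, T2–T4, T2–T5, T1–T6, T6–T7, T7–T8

Yes; width 2.

Every vertex of G appears in some bag (union = {a, b, c, d, e, f, g, h, i, j}); every edge is covered by a bag; and for each vertex v the set of bags containing v is connected in the bag tree. The decomposition is therefore valid. The largest bag has 3 vertices, so the width is 2.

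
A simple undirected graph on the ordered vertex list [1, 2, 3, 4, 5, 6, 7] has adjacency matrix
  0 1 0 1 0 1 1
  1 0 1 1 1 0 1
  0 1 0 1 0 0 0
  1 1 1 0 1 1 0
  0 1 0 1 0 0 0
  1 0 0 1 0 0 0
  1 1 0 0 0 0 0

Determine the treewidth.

A width-2 tree decomposition is:
Bags: B1 = {2, 3, 4}  B2 = {1, 2, 4}  B3 = {1, 2, 7}  B4 = {2, 4, 5}  B5 = {1, 4, 6}
Tree: B1–B2, B2–B3, B2–B4, B2–B5
The largest bag has 3 vertices, giving width 2; this decomposition certifies tw(G) ≤ 2. For the lower bound, the 3 vertices {1, 2, 4} are pairwise adjacent, and any tree decomposition puts a clique entirely inside one bag — forcing width ≥ 2. The upper and lower bounds meet at 2, so that is the treewidth.

2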